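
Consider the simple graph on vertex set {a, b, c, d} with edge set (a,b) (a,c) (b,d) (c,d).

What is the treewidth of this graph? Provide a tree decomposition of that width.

Every bag has size at most 3, so the width is 3 − 1 = 2 and tw(G) ≤ 2. For the lower bound, G contains the cycle b–a–c–d–b, so G is not a forest; only forests have treewidth ≤ 1, hence tw(G) ≥ 2. The upper and lower bounds meet at 2, so that is the treewidth.

Treewidth 2.
One optimal decomposition is:
Bags: B1 = {a, b, c}  B2 = {b, c, d}
Tree: B1–B2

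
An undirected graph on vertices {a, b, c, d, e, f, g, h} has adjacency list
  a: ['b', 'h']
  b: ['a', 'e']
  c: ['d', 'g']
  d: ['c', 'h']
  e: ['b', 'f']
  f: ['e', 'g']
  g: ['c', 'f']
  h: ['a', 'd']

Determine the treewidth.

A width-2 tree decomposition is:
Bags: B1 = {b, e, f}  B2 = {a, b, f}  B3 = {a, f, h}  B4 = {d, f, h}  B5 = {c, d, f}  B6 = {c, f, g}
Tree: B1–B2, B2–B3, B3–B4, B4–B5, B5–B6
The largest bag has 3 vertices, giving width 2; this decomposition certifies tw(G) ≤ 2. The edges f–e–b–a–h–d–c–g–f form a cycle, so G is not a tree and its treewidth is at least 2. Hence tw(G) = 2 exactly.

2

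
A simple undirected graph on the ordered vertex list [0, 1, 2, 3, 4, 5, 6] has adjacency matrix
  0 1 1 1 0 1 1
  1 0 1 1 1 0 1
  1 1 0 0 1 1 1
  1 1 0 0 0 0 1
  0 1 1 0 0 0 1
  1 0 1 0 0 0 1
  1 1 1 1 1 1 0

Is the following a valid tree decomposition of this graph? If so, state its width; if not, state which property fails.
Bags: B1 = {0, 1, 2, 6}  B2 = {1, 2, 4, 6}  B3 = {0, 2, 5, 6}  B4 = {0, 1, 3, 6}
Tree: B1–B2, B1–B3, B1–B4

Yes; width 3.

Checking the three conditions: (i) the bags cover all of {0, 1, 2, 3, 4, 5, 6}; (ii) for each edge, some bag contains both endpoints; (iii) the bags containing any fixed vertex form a subtree. All hold, so the decomposition is valid with width 4 − 1 = 3.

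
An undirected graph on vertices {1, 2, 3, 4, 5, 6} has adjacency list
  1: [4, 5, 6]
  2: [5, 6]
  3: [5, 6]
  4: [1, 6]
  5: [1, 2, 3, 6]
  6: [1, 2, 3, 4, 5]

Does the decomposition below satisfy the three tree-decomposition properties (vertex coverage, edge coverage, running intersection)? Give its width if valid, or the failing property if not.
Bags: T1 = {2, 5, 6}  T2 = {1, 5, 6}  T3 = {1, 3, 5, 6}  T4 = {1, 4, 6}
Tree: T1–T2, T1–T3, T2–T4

No — bags containing vertex 1 are not connected in the tree.

A tree decomposition must satisfy three properties: every vertex lies in some bag; for every edge, both endpoints lie together in some bag; and for every vertex, the bags containing it form a connected subtree. Here bags containing vertex 1 are not connected in the tree, so the decomposition is invalid.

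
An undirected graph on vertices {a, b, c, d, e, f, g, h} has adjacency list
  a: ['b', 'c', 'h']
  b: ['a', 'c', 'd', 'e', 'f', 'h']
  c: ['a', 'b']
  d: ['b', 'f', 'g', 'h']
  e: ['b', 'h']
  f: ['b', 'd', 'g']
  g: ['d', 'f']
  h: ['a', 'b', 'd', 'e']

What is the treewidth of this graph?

2

A width-2 tree decomposition is:
Bags: B1 = {b, d, f}  B2 = {b, d, h}  B3 = {d, f, g}  B4 = {a, b, h}  B5 = {b, e, h}  B6 = {a, b, c}
Tree: B1–B2, B1–B3, B2–B4, B2–B5, B4–B6
Every bag has size at most 3, so the width is 3 − 1 = 2 and tw(G) ≤ 2. For the lower bound, the 3 vertices {d, f, g} are pairwise adjacent, and any tree decomposition puts a clique entirely inside one bag — forcing width ≥ 2. Hence tw(G) = 2 exactly.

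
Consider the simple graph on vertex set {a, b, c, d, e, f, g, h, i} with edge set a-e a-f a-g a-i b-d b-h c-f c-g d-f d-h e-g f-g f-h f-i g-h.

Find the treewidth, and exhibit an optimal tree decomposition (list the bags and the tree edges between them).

Every bag has size at most 3, so the width is 3 − 1 = 2 and tw(G) ≤ 2. On the other hand G contains the 3-clique {a, e, g}. A clique must lie in a single bag of any decomposition, so no decomposition can have width below 2. Hence tw(G) = 2 exactly.

Treewidth 2.
One optimal decomposition is:
Bags: B1 = {f, g, h}  B2 = {a, f, g}  B3 = {a, f, i}  B4 = {c, f, g}  B5 = {a, e, g}  B6 = {d, f, h}  B7 = {b, d, h}
Tree: B1–B2, B2–B3, B2–B4, B2–B5, B1–B6, B6–B7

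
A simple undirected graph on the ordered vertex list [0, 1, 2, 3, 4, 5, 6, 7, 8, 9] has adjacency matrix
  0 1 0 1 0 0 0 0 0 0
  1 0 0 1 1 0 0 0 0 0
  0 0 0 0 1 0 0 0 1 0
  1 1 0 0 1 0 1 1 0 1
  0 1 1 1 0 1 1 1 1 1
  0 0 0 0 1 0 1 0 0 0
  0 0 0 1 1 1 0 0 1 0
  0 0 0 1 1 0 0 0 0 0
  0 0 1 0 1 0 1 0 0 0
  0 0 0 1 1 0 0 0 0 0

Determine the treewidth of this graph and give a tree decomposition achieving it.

Treewidth 2.
One optimal decomposition is:
Bags: B1 = {3, 4, 6}  B2 = {1, 3, 4}  B3 = {4, 6, 8}  B4 = {4, 5, 6}  B5 = {0, 1, 3}  B6 = {3, 4, 7}  B7 = {3, 4, 9}  B8 = {2, 4, 8}
Tree: B1–B2, B1–B3, B1–B4, B2–B5, B1–B6, B6–B7, B3–B8

Each bag holds 3 vertices, so the decomposition has width 2, which upper-bounds the treewidth. For the lower bound, the 3 vertices {0, 1, 3} are pairwise adjacent, and any tree decomposition puts a clique entirely inside one bag — forcing width ≥ 2. Combining the bounds, tw(G) = 2.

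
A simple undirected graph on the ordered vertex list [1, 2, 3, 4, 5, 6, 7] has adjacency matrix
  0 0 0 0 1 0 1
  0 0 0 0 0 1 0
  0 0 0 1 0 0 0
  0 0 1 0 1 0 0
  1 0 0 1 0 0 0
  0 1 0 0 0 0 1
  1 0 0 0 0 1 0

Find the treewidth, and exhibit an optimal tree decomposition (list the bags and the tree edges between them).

Treewidth 1.
One such decomposition:
Bags: B1 = {3, 4}  B2 = {4, 5}  B3 = {1, 5}  B4 = {1, 7}  B5 = {6, 7}  B6 = {2, 6}
Tree: B1–B2, B2–B3, B3–B4, B4–B5, B5–B6

Each bag holds 2 vertices, so the decomposition has width 1, which upper-bounds the treewidth. G has an edge, so its treewidth is at least 1. Hence tw(G) = 1 exactly.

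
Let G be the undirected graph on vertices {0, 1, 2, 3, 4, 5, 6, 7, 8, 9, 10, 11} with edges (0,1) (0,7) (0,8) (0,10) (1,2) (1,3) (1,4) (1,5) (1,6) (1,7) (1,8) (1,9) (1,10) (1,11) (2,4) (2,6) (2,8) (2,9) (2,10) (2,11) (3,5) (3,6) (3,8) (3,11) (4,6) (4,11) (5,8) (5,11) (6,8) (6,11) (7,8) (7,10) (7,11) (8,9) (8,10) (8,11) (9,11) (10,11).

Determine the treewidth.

4

A width-4 tree decomposition is:
Bags: B1 = {1, 2, 6, 8, 11}  B2 = {1, 3, 6, 8, 11}  B3 = {1, 2, 8, 9, 11}  B4 = {1, 3, 5, 8, 11}  B5 = {1, 2, 4, 6, 11}  B6 = {1, 2, 8, 10, 11}  B7 = {1, 7, 8, 10, 11}  B8 = {0, 1, 7, 8, 10}
Tree: B1–B2, B1–B3, B2–B4, B1–B5, B3–B6, B6–B7, B7–B8
Every bag has size at most 5, so the width is 5 − 1 = 4 and tw(G) ≤ 4. On the other hand G contains the 5-clique {0, 1, 7, 8, 10}. A clique must lie in a single bag of any decomposition, so no decomposition can have width below 4. The upper and lower bounds meet at 4, so that is the treewidth.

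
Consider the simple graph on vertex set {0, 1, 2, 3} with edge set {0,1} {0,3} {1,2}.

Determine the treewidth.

1

A width-1 tree decomposition is:
Bags: B1 = {0, 1}  B2 = {0, 3}  B3 = {1, 2}
Tree: B1–B2, B1–B3
Each bag holds 2 vertices, so the decomposition has width 1, which upper-bounds the treewidth. G has an edge, so its treewidth is at least 1. The upper and lower bounds meet at 1, so that is the treewidth.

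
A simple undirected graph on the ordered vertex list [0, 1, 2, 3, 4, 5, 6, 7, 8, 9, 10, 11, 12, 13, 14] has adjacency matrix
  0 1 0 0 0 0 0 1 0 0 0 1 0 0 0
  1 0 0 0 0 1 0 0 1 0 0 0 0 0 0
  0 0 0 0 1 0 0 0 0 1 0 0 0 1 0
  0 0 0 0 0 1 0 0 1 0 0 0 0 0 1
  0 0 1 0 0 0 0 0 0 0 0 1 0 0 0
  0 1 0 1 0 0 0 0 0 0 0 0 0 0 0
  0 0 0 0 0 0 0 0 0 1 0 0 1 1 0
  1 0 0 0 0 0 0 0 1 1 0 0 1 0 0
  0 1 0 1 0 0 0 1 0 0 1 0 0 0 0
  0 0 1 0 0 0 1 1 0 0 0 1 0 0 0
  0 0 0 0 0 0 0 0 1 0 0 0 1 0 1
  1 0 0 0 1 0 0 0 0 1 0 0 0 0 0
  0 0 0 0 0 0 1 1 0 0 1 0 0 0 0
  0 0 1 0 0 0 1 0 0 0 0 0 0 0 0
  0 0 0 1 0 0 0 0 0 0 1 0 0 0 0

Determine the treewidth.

A width-3 tree decomposition is:
Bags: B1 = {2, 4, 6, 13}  B2 = {2, 4, 6, 9}  B3 = {4, 6, 9, 11}  B4 = {6, 9, 11, 12}  B5 = {7, 9, 11, 12}  B6 = {0, 7, 11, 12}  B7 = {0, 7, 10, 12}  B8 = {0, 7, 8, 10}  B9 = {0, 1, 8, 10}  B10 = {1, 8, 10, 14}  B11 = {1, 3, 8, 14}  B12 = {1, 3, 5, 14}
Tree: B1–B2, B2–B3, B3–B4, B4–B5, B5–B6, B6–B7, B7–B8, B8–B9, B9–B10, B10–B11, B11–B12
Each bag holds 4 vertices, so the decomposition has width 3, which upper-bounds the treewidth. For the lower bound: the 4 vertex sets {2,4,13}, {6}, {9}, {0,7,11,12} are disjoint, each induces a connected subgraph, and every pair is joined by at least one edge of G. Contracting each set to a single vertex therefore yields K_{4} as a minor, and since treewidth is minor-monotone, tw(G) ≥ tw(K_{4}) = 3. Therefore the treewidth is 3.

3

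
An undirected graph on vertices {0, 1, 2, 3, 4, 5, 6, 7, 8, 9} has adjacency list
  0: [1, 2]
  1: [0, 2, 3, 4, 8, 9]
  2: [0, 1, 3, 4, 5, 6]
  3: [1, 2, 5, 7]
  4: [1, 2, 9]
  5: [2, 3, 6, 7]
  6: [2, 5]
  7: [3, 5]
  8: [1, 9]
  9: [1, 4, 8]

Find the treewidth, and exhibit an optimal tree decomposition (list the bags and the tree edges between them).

Treewidth 2.
One optimal decomposition is:
Bags: B1 = {1, 2, 4}  B2 = {1, 4, 9}  B3 = {1, 2, 3}  B4 = {2, 3, 5}  B5 = {3, 5, 7}  B6 = {1, 8, 9}  B7 = {2, 5, 6}  B8 = {0, 1, 2}
Tree: B1–B2, B1–B3, B3–B4, B4–B5, B2–B6, B4–B7, B1–B8

Every bag has size at most 3, so the width is 3 − 1 = 2 and tw(G) ≤ 2. For the lower bound, the 3 vertices {1, 8, 9} are pairwise adjacent, and any tree decomposition puts a clique entirely inside one bag — forcing width ≥ 2. Hence tw(G) = 2 exactly.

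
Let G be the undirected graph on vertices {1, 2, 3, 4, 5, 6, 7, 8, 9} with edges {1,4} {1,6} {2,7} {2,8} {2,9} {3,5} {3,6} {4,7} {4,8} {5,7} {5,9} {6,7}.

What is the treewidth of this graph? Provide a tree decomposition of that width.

Each bag holds 4 vertices, so the decomposition has width 3, which upper-bounds the treewidth. For the lower bound: the 4 vertex sets {2,8,9}, {5}, {7}, {1,3,4,6} are disjoint, each induces a connected subgraph, and every pair is joined by at least one edge of G. Contracting each set to a single vertex therefore yields K_{4} as a minor, and since treewidth is minor-monotone, tw(G) ≥ tw(K_{4}) = 3. Combining the bounds, tw(G) = 3.

Treewidth 3.
One such decomposition:
Bags: B1 = {2, 5, 8, 9}  B2 = {2, 5, 7, 8}  B3 = {4, 5, 7, 8}  B4 = {3, 4, 5, 7}  B5 = {3, 4, 6, 7}  B6 = {1, 3, 4, 6}
Tree: B1–B2, B2–B3, B3–B4, B4–B5, B5–B6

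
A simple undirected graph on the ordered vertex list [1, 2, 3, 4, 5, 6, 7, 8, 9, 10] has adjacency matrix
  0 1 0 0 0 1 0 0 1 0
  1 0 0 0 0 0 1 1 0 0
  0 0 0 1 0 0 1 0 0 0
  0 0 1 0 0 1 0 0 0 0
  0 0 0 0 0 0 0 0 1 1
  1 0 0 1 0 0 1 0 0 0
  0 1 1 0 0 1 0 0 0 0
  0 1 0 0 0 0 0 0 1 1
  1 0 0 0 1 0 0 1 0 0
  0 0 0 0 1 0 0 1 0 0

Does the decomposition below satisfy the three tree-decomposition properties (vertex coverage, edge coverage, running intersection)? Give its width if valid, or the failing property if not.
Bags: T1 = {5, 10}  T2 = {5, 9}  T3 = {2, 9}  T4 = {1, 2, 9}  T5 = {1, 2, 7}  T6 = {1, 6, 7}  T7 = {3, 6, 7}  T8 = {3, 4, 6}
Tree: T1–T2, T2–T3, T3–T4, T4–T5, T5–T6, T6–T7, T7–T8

No — vertex 8 appears in no bag.

A tree decomposition must satisfy three properties: every vertex lies in some bag; for every edge, both endpoints lie together in some bag; and for every vertex, the bags containing it form a connected subtree. Here vertex 8 appears in no bag, so the decomposition is invalid.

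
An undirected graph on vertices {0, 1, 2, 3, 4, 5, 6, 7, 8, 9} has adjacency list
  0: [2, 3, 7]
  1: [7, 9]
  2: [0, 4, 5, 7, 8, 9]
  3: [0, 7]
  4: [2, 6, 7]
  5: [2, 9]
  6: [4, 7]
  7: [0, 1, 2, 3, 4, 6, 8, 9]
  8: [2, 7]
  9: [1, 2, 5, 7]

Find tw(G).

2

A width-2 tree decomposition is:
Bags: B1 = {2, 7, 9}  B2 = {1, 7, 9}  B3 = {2, 4, 7}  B4 = {2, 7, 8}  B5 = {4, 6, 7}  B6 = {0, 2, 7}  B7 = {2, 5, 9}  B8 = {0, 3, 7}
Tree: B1–B2, B1–B3, B3–B4, B3–B5, B1–B6, B1–B7, B6–B8
Every bag has size at most 3, so the width is 3 − 1 = 2 and tw(G) ≤ 2. Conversely, {2, 5, 9} is a clique of size 3, and the vertices of any clique must share a bag in every tree decomposition; so some bag has ≥ 3 vertices and tw(G) ≥ 2. The upper and lower bounds meet at 2, so that is the treewidth.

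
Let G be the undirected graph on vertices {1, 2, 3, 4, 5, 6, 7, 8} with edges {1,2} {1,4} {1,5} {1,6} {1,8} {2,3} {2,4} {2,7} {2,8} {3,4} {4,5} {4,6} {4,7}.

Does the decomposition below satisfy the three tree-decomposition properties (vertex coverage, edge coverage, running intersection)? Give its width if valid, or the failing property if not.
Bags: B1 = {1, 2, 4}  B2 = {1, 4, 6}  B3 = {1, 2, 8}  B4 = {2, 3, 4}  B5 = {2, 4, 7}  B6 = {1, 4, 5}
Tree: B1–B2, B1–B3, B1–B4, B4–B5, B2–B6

Yes; width 2.

Every vertex of G appears in some bag (union = {1, 2, 3, 4, 5, 6, 7, 8}); every edge is covered by a bag; and for each vertex v the set of bags containing v is connected in the bag tree. The decomposition is therefore valid. The largest bag has 3 vertices, so the width is 2.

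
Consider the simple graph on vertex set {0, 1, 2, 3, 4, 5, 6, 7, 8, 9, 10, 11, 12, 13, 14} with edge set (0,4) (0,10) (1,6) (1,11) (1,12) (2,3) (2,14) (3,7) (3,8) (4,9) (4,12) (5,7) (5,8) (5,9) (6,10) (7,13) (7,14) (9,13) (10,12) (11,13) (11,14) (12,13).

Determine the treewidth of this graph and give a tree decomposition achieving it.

Treewidth 3.
One such decomposition:
Bags: B1 = {2, 3, 5, 8}  B2 = {2, 3, 5, 7}  B3 = {2, 5, 7, 14}  B4 = {5, 7, 9, 14}  B5 = {7, 9, 13, 14}  B6 = {9, 11, 13, 14}  B7 = {4, 9, 11, 13}  B8 = {4, 11, 12, 13}  B9 = {1, 4, 11, 12}  B10 = {0, 1, 4, 12}  B11 = {0, 1, 10, 12}  B12 = {0, 1, 6, 10}
Tree: B1–B2, B2–B3, B3–B4, B4–B5, B5–B6, B6–B7, B7–B8, B8–B9, B9–B10, B10–B11, B11–B12

Each bag holds 4 vertices, so the decomposition has width 3, which upper-bounds the treewidth. For the lower bound: the 4 vertex sets {2,3,8}, {5}, {7}, {9,11,13,14} are disjoint, each induces a connected subgraph, and every pair is joined by at least one edge of G. Contracting each set to a single vertex therefore yields K_{4} as a minor, and since treewidth is minor-monotone, tw(G) ≥ tw(K_{4}) = 3. Therefore the treewidth is 3.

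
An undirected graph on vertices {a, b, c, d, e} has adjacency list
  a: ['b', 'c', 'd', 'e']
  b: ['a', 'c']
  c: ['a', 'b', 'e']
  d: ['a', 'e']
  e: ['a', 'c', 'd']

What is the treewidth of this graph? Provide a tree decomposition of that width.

Each bag holds 3 vertices, so the decomposition has width 2, which upper-bounds the treewidth. For the lower bound, the 3 vertices {a, d, e} are pairwise adjacent, and any tree decomposition puts a clique entirely inside one bag — forcing width ≥ 2. The upper and lower bounds meet at 2, so that is the treewidth.

Treewidth 2.
One optimal decomposition is:
Bags: B1 = {a, c, e}  B2 = {a, d, e}  B3 = {a, b, c}
Tree: B1–B2, B1–B3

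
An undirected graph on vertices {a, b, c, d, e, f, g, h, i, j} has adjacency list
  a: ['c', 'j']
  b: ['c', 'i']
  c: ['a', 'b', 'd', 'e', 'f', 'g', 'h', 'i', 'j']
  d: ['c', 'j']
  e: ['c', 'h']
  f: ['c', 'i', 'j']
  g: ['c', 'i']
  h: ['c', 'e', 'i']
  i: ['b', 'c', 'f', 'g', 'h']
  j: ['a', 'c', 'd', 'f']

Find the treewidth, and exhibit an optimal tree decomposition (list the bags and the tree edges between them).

The largest bag has 3 vertices, giving width 2; this decomposition certifies tw(G) ≤ 2. Conversely, {c, d, j} is a clique of size 3, and the vertices of any clique must share a bag in every tree decomposition; so some bag has ≥ 3 vertices and tw(G) ≥ 2. Therefore the treewidth is 2.

Treewidth 2.
One such decomposition:
Bags: B1 = {c, f, i}  B2 = {c, f, j}  B3 = {c, d, j}  B4 = {c, g, i}  B5 = {a, c, j}  B6 = {c, h, i}  B7 = {c, e, h}  B8 = {b, c, i}
Tree: B1–B2, B2–B3, B1–B4, B3–B5, B1–B6, B6–B7, B4–B8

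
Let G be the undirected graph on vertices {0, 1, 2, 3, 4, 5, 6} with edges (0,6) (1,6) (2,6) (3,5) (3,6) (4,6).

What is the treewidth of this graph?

A width-1 tree decomposition is:
Bags: B1 = {1, 6}  B2 = {4, 6}  B3 = {2, 6}  B4 = {0, 6}  B5 = {3, 6}  B6 = {3, 5}
Tree: B1–B2, B1–B3, B3–B4, B2–B5, B5–B6
The largest bag has 2 vertices, giving width 1; this decomposition certifies tw(G) ≤ 1. Any graph with an edge has treewidth ≥ 1, and G has the edge 1–6. The upper and lower bounds meet at 1, so that is the treewidth.

1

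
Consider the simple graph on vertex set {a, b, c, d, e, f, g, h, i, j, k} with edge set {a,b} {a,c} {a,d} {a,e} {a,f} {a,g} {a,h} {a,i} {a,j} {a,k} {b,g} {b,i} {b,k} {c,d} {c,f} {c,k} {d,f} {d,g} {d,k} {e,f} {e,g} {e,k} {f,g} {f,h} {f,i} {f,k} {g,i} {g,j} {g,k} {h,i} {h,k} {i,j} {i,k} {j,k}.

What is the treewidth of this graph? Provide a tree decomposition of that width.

The largest bag has 5 vertices, giving width 4; this decomposition certifies tw(G) ≤ 4. Conversely, {a, g, i, j, k} is a clique of size 5, and the vertices of any clique must share a bag in every tree decomposition; so some bag has ≥ 5 vertices and tw(G) ≥ 4. Combining the bounds, tw(G) = 4.

Treewidth 4.
One such decomposition:
Bags: B1 = {a, e, f, g, k}  B2 = {a, d, f, g, k}  B3 = {a, f, g, i, k}  B4 = {a, f, h, i, k}  B5 = {a, c, d, f, k}  B6 = {a, b, g, i, k}  B7 = {a, g, i, j, k}
Tree: B1–B2, B1–B3, B3–B4, B2–B5, B3–B6, B6–B7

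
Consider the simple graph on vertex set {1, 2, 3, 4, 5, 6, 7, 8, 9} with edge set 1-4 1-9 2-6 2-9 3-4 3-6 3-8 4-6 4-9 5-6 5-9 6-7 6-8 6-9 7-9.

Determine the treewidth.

A width-2 tree decomposition is:
Bags: B1 = {4, 6, 9}  B2 = {3, 4, 6}  B3 = {1, 4, 9}  B4 = {5, 6, 9}  B5 = {2, 6, 9}  B6 = {3, 6, 8}  B7 = {6, 7, 9}
Tree: B1–B2, B1–B3, B1–B4, B4–B5, B2–B6, B1–B7
Each bag holds 3 vertices, so the decomposition has width 2, which upper-bounds the treewidth. On the other hand G contains the 3-clique {1, 4, 9}. A clique must lie in a single bag of any decomposition, so no decomposition can have width below 2. Hence tw(G) = 2 exactly.

2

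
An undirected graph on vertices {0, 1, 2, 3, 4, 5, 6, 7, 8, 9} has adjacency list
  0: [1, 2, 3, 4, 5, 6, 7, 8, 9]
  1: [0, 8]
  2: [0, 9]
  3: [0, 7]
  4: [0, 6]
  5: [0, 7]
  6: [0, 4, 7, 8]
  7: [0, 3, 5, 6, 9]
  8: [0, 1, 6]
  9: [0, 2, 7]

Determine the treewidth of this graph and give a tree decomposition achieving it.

Treewidth 2.
One such decomposition:
Bags: B1 = {0, 6, 7}  B2 = {0, 3, 7}  B3 = {0, 6, 8}  B4 = {0, 1, 8}  B5 = {0, 4, 6}  B6 = {0, 7, 9}  B7 = {0, 2, 9}  B8 = {0, 5, 7}
Tree: B1–B2, B1–B3, B3–B4, B1–B5, B2–B6, B6–B7, B1–B8

The largest bag has 3 vertices, giving width 2; this decomposition certifies tw(G) ≤ 2. For the lower bound, the 3 vertices {0, 1, 8} are pairwise adjacent, and any tree decomposition puts a clique entirely inside one bag — forcing width ≥ 2. Hence tw(G) = 2 exactly.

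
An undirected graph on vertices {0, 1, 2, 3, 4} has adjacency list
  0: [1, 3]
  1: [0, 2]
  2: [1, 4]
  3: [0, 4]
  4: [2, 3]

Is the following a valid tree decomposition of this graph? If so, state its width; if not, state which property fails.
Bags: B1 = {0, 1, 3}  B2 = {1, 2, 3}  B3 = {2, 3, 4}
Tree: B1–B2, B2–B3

Checking the three conditions: (i) the bags cover all of {0, 1, 2, 3, 4}; (ii) for each edge, some bag contains both endpoints; (iii) the bags containing any fixed vertex form a subtree. All hold, so the decomposition is valid with width 3 − 1 = 2.

Yes; width 2.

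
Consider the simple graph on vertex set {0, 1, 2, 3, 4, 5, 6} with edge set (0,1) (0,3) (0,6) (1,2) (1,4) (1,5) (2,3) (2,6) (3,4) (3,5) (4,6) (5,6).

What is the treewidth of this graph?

3

A width-3 tree decomposition is:
Bags: B1 = {0, 1, 3, 6}  B2 = {1, 2, 3, 6}  B3 = {1, 3, 5, 6}  B4 = {1, 3, 4, 6}
Tree: B1–B2, B2–B3, B3–B4
The largest bag has 4 vertices, giving width 3; this decomposition certifies tw(G) ≤ 3. For the lower bound: the 4 vertex sets {0,3}, {1,2}, {6}, {5} are disjoint, each induces a connected subgraph, and every pair is joined by at least one edge of G. Contracting each set to a single vertex therefore yields K_{4} as a minor, and since treewidth is minor-monotone, tw(G) ≥ tw(K_{4}) = 3. Hence tw(G) = 3 exactly.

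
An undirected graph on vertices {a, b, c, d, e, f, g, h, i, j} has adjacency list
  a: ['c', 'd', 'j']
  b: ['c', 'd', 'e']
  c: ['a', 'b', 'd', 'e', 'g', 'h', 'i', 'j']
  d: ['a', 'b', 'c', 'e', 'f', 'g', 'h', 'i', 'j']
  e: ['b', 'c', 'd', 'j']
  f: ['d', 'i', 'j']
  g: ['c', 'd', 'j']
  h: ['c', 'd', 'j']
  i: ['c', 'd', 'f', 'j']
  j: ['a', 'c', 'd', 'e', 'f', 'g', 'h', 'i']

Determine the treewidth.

3

A width-3 tree decomposition is:
Bags: B1 = {c, d, e, j}  B2 = {c, d, i, j}  B3 = {d, f, i, j}  B4 = {c, d, g, j}  B5 = {c, d, h, j}  B6 = {a, c, d, j}  B7 = {b, c, d, e}
Tree: B1–B2, B2–B3, B2–B4, B4–B5, B1–B6, B1–B7
Every bag has size at most 4, so the width is 4 − 1 = 3 and tw(G) ≤ 3. On the other hand G contains the 4-clique {c, d, g, j}. A clique must lie in a single bag of any decomposition, so no decomposition can have width below 3. Combining the bounds, tw(G) = 3.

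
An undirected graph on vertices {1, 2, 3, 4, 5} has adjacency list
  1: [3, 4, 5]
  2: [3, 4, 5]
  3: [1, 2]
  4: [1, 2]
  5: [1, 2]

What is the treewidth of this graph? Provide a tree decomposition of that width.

Each bag holds 3 vertices, so the decomposition has width 2, which upper-bounds the treewidth. The edges 4–2–3–1–4 form a cycle, so G is not a tree and its treewidth is at least 2. The upper and lower bounds meet at 2, so that is the treewidth.

Treewidth 2.
One optimal decomposition is:
Bags: B1 = {1, 2, 4}  B2 = {1, 2, 3}  B3 = {1, 2, 5}
Tree: B1–B2, B2–B3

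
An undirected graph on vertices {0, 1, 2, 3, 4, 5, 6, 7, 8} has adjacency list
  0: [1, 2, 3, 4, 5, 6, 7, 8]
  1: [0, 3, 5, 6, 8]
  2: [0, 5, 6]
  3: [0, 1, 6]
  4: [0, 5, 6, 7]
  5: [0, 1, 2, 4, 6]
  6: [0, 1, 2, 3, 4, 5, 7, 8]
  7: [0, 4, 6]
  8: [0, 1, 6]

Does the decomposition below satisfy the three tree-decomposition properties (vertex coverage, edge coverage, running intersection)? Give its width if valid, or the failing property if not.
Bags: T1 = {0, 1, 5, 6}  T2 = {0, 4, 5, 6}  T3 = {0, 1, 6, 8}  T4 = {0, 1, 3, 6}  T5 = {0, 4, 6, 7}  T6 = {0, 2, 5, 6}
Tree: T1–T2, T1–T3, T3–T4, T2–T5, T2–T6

Yes; width 3.

Checking the three conditions: (i) the bags cover all of {0, 1, 2, 3, 4, 5, 6, 7, 8}; (ii) for each edge, some bag contains both endpoints; (iii) the bags containing any fixed vertex form a subtree. All hold, so the decomposition is valid with width 4 − 1 = 3.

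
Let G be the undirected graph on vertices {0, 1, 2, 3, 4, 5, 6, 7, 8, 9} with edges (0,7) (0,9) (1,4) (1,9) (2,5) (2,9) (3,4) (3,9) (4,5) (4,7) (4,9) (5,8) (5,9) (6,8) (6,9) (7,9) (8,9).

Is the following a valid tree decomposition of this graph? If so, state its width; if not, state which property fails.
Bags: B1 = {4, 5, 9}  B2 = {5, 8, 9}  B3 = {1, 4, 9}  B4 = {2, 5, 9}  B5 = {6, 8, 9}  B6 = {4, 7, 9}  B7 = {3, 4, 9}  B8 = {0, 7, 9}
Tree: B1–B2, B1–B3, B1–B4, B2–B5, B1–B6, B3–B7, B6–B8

Yes; width 2.

Checking the three conditions: (i) the bags cover all of {0, 1, 2, 3, 4, 5, 6, 7, 8, 9}; (ii) for each edge, some bag contains both endpoints; (iii) the bags containing any fixed vertex form a subtree. All hold, so the decomposition is valid with width 3 − 1 = 2.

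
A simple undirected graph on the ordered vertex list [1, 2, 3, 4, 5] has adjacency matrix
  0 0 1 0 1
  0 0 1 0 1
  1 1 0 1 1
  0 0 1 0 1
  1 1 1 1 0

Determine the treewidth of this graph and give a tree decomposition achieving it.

Treewidth 2.
One optimal decomposition is:
Bags: B1 = {1, 3, 5}  B2 = {2, 3, 5}  B3 = {3, 4, 5}
Tree: B1–B2, B1–B3

Each bag holds 3 vertices, so the decomposition has width 2, which upper-bounds the treewidth. Conversely, {1, 3, 5} is a clique of size 3, and the vertices of any clique must share a bag in every tree decomposition; so some bag has ≥ 3 vertices and tw(G) ≥ 2. The upper and lower bounds meet at 2, so that is the treewidth.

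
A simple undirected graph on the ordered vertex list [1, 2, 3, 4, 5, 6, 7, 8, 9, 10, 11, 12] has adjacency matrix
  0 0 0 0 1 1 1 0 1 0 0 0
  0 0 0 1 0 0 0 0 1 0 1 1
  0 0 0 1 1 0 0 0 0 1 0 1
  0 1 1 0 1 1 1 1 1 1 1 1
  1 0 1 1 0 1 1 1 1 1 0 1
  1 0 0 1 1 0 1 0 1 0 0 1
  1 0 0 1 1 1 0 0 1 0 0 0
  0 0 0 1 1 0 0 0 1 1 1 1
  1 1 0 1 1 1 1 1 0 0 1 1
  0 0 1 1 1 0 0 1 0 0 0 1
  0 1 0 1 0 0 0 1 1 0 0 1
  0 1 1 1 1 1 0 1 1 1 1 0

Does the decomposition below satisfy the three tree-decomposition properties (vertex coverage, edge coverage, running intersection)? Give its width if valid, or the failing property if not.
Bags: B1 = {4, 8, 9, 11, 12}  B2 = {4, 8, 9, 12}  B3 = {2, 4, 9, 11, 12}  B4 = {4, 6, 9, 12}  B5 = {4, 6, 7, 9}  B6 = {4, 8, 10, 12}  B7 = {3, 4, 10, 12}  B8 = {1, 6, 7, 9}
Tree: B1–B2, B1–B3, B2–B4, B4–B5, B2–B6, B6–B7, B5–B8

A tree decomposition must satisfy three properties: every vertex lies in some bag; for every edge, both endpoints lie together in some bag; and for every vertex, the bags containing it form a connected subtree. Here vertex 5 appears in no bag, so the decomposition is invalid.

No — vertex 5 appears in no bag.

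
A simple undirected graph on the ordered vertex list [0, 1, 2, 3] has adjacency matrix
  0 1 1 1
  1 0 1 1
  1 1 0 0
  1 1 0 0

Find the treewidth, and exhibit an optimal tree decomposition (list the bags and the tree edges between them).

Treewidth 2.
One optimal decomposition is:
Bags: B1 = {0, 1, 3}  B2 = {0, 1, 2}
Tree: B1–B2

Each bag holds 3 vertices, so the decomposition has width 2, which upper-bounds the treewidth. On the other hand G contains the 3-clique {0, 1, 2}. A clique must lie in a single bag of any decomposition, so no decomposition can have width below 2. The upper and lower bounds meet at 2, so that is the treewidth.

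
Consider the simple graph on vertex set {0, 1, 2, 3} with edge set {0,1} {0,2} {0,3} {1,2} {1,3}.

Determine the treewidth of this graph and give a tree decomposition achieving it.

Treewidth 2.
Bags: B1 = {0, 1, 2}  B2 = {0, 1, 3}
Tree: B1–B2

Each bag holds 3 vertices, so the decomposition has width 2, which upper-bounds the treewidth. On the other hand G contains the 3-clique {0, 1, 2}. A clique must lie in a single bag of any decomposition, so no decomposition can have width below 2. Hence tw(G) = 2 exactly.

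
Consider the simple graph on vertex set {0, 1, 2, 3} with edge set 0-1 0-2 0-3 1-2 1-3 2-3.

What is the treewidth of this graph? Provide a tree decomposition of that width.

A single bag containing all 4 vertices is trivially a valid decomposition of width 3. For the lower bound, the 4 vertices {0, 1, 2, 3} are pairwise adjacent, and any tree decomposition puts a clique entirely inside one bag — forcing width ≥ 3. The upper and lower bounds meet at 3, so that is the treewidth.

Treewidth 3.
Bags: B1 = {0, 1, 2, 3}
Tree: (single bag)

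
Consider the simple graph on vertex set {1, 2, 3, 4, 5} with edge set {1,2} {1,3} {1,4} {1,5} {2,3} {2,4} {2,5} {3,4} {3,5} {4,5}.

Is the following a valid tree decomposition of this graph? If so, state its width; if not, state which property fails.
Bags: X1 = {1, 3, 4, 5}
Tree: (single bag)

No — vertex 2 appears in no bag.

A tree decomposition must satisfy three properties: every vertex lies in some bag; for every edge, both endpoints lie together in some bag; and for every vertex, the bags containing it form a connected subtree. Here vertex 2 appears in no bag, so the decomposition is invalid.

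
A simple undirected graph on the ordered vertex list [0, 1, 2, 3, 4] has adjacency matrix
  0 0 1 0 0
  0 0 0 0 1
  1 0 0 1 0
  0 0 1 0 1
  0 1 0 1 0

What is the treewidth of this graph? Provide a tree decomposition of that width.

The largest bag has 2 vertices, giving width 1; this decomposition certifies tw(G) ≤ 1. Any graph with an edge has treewidth ≥ 1, and G has the edge 1–4. Therefore the treewidth is 1.

Treewidth 1.
One such decomposition:
Bags: B1 = {1, 4}  B2 = {3, 4}  B3 = {2, 3}  B4 = {0, 2}
Tree: B1–B2, B2–B3, B3–B4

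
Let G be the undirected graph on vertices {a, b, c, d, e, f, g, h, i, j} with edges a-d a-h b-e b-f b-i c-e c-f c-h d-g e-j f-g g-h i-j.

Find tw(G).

A width-2 tree decomposition is:
Bags: B1 = {b, i, j}  B2 = {b, e, j}  B3 = {b, e, f}  B4 = {c, e, f}  B5 = {c, f, g}  B6 = {c, g, h}  B7 = {d, g, h}  B8 = {a, d, h}
Tree: B1–B2, B2–B3, B3–B4, B4–B5, B5–B6, B6–B7, B7–B8
Each bag holds 3 vertices, so the decomposition has width 2, which upper-bounds the treewidth. For the lower bound, G contains the cycle i–j–e–b–i, so G is not a forest; only forests have treewidth ≤ 1, hence tw(G) ≥ 2. Therefore the treewidth is 2.

2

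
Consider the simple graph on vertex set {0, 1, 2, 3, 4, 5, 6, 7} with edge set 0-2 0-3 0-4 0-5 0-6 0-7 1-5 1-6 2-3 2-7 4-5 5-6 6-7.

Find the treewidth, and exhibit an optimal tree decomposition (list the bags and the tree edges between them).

Treewidth 2.
One such decomposition:
Bags: B1 = {0, 5, 6}  B2 = {0, 6, 7}  B3 = {0, 2, 7}  B4 = {0, 2, 3}  B5 = {1, 5, 6}  B6 = {0, 4, 5}
Tree: B1–B2, B2–B3, B3–B4, B1–B5, B1–B6

Every bag has size at most 3, so the width is 3 − 1 = 2 and tw(G) ≤ 2. On the other hand G contains the 3-clique {0, 2, 3}. A clique must lie in a single bag of any decomposition, so no decomposition can have width below 2. Combining the bounds, tw(G) = 2.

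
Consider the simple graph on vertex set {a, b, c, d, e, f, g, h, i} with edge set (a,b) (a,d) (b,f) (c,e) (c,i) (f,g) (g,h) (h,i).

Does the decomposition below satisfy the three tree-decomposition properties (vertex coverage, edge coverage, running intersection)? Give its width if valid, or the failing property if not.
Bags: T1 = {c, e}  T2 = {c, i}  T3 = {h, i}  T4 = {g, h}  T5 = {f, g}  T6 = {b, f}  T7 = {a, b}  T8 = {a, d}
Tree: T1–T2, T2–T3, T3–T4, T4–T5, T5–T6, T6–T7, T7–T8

Checking the three conditions: (i) the bags cover all of {a, b, c, d, e, f, g, h, i}; (ii) for each edge, some bag contains both endpoints; (iii) the bags containing any fixed vertex form a subtree. All hold, so the decomposition is valid with width 2 − 1 = 1.

Yes; width 1.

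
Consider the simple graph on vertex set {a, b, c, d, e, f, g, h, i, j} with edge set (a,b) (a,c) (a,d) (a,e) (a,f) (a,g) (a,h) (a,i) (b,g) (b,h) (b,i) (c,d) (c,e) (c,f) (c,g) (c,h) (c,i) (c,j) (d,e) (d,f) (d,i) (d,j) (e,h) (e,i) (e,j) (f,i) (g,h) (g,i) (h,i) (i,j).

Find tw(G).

A width-4 tree decomposition is:
Bags: B1 = {a, c, d, e, i}  B2 = {a, c, d, f, i}  B3 = {a, c, e, h, i}  B4 = {a, c, g, h, i}  B5 = {c, d, e, i, j}  B6 = {a, b, g, h, i}
Tree: B1–B2, B1–B3, B3–B4, B1–B5, B4–B6
Every bag has size at most 5, so the width is 5 − 1 = 4 and tw(G) ≤ 4. Conversely, {c, d, e, i, j} is a clique of size 5, and the vertices of any clique must share a bag in every tree decomposition; so some bag has ≥ 5 vertices and tw(G) ≥ 4. The upper and lower bounds meet at 4, so that is the treewidth.

4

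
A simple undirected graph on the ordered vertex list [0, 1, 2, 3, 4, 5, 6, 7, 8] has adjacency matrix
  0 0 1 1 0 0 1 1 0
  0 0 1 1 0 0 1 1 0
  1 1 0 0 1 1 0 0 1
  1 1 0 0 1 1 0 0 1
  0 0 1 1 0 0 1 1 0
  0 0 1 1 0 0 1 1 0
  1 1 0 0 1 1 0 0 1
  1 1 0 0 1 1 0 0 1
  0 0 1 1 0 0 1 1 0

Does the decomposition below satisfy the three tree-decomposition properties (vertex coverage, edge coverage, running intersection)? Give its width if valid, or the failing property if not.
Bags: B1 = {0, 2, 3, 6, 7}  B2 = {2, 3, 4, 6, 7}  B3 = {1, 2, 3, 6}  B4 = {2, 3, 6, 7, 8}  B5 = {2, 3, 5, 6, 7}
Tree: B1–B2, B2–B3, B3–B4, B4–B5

No — edge (7,1) lies in no bag.

A tree decomposition must satisfy three properties: every vertex lies in some bag; for every edge, both endpoints lie together in some bag; and for every vertex, the bags containing it form a connected subtree. Here edge (7,1) lies in no bag, so the decomposition is invalid.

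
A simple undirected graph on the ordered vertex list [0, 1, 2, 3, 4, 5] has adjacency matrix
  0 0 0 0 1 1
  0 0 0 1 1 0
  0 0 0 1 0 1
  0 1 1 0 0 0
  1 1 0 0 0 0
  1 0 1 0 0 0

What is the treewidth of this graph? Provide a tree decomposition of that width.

Every bag has size at most 3, so the width is 3 − 1 = 2 and tw(G) ≤ 2. The edges 5–0–4–1–3–2–5 form a cycle, so G is not a tree and its treewidth is at least 2. Hence tw(G) = 2 exactly.

Treewidth 2.
One such decomposition:
Bags: B1 = {0, 4, 5}  B2 = {1, 4, 5}  B3 = {1, 3, 5}  B4 = {2, 3, 5}
Tree: B1–B2, B2–B3, B3–B4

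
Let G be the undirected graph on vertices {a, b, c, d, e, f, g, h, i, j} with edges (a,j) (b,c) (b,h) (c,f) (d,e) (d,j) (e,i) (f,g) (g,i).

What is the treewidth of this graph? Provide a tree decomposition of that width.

Treewidth 1.
One optimal decomposition is:
Bags: B1 = {b, h}  B2 = {b, c}  B3 = {c, f}  B4 = {f, g}  B5 = {g, i}  B6 = {e, i}  B7 = {d, e}  B8 = {d, j}  B9 = {a, j}
Tree: B1–B2, B2–B3, B3–B4, B4–B5, B5–B6, B6–B7, B7–B8, B8–B9

The largest bag has 2 vertices, giving width 1; this decomposition certifies tw(G) ≤ 1. Any graph with an edge has treewidth ≥ 1, and G has the edge h–b. Hence tw(G) = 1 exactly.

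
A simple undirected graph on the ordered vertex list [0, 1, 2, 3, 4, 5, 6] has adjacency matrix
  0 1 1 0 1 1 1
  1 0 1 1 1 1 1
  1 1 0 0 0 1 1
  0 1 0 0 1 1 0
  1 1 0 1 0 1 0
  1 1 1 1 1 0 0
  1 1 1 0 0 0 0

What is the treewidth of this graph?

A width-3 tree decomposition is:
Bags: B1 = {0, 1, 2, 5}  B2 = {0, 1, 2, 6}  B3 = {0, 1, 4, 5}  B4 = {1, 3, 4, 5}
Tree: B1–B2, B1–B3, B3–B4
Each bag holds 4 vertices, so the decomposition has width 3, which upper-bounds the treewidth. Conversely, {0, 1, 2, 5} is a clique of size 4, and the vertices of any clique must share a bag in every tree decomposition; so some bag has ≥ 4 vertices and tw(G) ≥ 3. Therefore the treewidth is 3.

3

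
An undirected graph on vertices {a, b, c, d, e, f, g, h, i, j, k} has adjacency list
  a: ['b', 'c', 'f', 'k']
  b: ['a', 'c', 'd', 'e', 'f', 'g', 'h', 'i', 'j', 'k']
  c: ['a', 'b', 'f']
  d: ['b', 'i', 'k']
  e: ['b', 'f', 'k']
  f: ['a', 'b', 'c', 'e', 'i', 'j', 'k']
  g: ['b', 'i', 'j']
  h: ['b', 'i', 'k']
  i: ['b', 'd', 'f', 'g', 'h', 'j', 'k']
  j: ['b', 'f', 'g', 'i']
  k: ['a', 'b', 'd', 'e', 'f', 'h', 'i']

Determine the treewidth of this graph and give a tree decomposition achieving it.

Each bag holds 4 vertices, so the decomposition has width 3, which upper-bounds the treewidth. On the other hand G contains the 4-clique {b, d, i, k}. A clique must lie in a single bag of any decomposition, so no decomposition can have width below 3. Combining the bounds, tw(G) = 3.

Treewidth 3.
One optimal decomposition is:
Bags: B1 = {b, f, i, k}  B2 = {b, e, f, k}  B3 = {a, b, f, k}  B4 = {a, b, c, f}  B5 = {b, d, i, k}  B6 = {b, f, i, j}  B7 = {b, g, i, j}  B8 = {b, h, i, k}
Tree: B1–B2, B2–B3, B3–B4, B1–B5, B1–B6, B6–B7, B1–B8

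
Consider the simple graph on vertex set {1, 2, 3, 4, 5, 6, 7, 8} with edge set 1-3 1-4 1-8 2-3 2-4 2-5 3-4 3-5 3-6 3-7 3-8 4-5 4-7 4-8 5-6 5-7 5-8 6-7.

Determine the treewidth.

A width-3 tree decomposition is:
Bags: B1 = {2, 3, 4, 5}  B2 = {3, 4, 5, 7}  B3 = {3, 4, 5, 8}  B4 = {1, 3, 4, 8}  B5 = {3, 5, 6, 7}
Tree: B1–B2, B1–B3, B3–B4, B2–B5
Each bag holds 4 vertices, so the decomposition has width 3, which upper-bounds the treewidth. Conversely, {1, 3, 4, 8} is a clique of size 4, and the vertices of any clique must share a bag in every tree decomposition; so some bag has ≥ 4 vertices and tw(G) ≥ 3. Hence tw(G) = 3 exactly.

3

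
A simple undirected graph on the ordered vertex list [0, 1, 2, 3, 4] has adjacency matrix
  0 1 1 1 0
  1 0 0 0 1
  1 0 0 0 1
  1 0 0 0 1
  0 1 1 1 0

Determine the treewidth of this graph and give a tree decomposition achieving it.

Treewidth 2.
One such decomposition:
Bags: B1 = {0, 2, 4}  B2 = {0, 1, 4}  B3 = {0, 3, 4}
Tree: B1–B2, B2–B3

Each bag holds 3 vertices, so the decomposition has width 2, which upper-bounds the treewidth. For the lower bound, G contains the cycle 0–2–4–1–0, so G is not a forest; only forests have treewidth ≤ 1, hence tw(G) ≥ 2. Combining the bounds, tw(G) = 2.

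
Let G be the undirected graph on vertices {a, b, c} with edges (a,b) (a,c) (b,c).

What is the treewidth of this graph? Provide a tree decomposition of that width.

With just one bag of size 3, the width is 3 − 1 = 2, so tw(G) ≤ 2. For the lower bound, the 3 vertices {a, b, c} are pairwise adjacent, and any tree decomposition puts a clique entirely inside one bag — forcing width ≥ 2. Therefore the treewidth is 2.

Treewidth 2.
One optimal decomposition is:
Bags: B1 = {a, b, c}
Tree: (single bag)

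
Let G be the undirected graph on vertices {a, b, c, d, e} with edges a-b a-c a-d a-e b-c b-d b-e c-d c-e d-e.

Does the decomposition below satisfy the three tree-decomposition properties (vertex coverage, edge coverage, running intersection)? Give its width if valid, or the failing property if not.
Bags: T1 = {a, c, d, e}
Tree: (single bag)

A tree decomposition must satisfy three properties: every vertex lies in some bag; for every edge, both endpoints lie together in some bag; and for every vertex, the bags containing it form a connected subtree. Here vertex b appears in no bag, so the decomposition is invalid.

No — vertex b appears in no bag.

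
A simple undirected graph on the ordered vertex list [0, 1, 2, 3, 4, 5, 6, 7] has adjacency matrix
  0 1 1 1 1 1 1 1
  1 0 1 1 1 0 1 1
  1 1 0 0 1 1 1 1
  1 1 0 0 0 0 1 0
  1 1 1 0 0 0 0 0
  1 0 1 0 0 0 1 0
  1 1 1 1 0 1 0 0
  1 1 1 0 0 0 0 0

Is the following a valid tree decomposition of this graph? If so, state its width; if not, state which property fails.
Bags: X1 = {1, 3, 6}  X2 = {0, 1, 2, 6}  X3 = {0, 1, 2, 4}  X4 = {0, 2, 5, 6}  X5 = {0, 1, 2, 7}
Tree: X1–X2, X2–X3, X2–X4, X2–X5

A tree decomposition must satisfy three properties: every vertex lies in some bag; for every edge, both endpoints lie together in some bag; and for every vertex, the bags containing it form a connected subtree. Here edge (0,3) lies in no bag, so the decomposition is invalid.

No — edge (0,3) lies in no bag.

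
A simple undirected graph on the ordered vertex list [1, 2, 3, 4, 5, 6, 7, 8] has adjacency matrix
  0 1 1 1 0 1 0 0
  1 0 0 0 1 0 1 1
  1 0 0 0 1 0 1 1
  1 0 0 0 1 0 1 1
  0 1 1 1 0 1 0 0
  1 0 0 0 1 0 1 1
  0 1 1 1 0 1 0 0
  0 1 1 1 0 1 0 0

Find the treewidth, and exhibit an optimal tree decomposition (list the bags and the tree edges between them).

Treewidth 4.
One optimal decomposition is:
Bags: B1 = {1, 2, 3, 4, 6}  B2 = {2, 3, 4, 6, 7}  B3 = {2, 3, 4, 6, 8}  B4 = {2, 3, 4, 5, 6}
Tree: B1–B2, B2–B3, B3–B4

The largest bag has 5 vertices, giving width 4; this decomposition certifies tw(G) ≤ 4. For the lower bound: the 5 vertex sets {1,4}, {6,7}, {3,8}, {2}, {5} are disjoint, each induces a connected subgraph, and every pair is joined by at least one edge of G. Contracting each set to a single vertex therefore yields K_{5} as a minor, and since treewidth is minor-monotone, tw(G) ≥ tw(K_{5}) = 4. Therefore the treewidth is 4.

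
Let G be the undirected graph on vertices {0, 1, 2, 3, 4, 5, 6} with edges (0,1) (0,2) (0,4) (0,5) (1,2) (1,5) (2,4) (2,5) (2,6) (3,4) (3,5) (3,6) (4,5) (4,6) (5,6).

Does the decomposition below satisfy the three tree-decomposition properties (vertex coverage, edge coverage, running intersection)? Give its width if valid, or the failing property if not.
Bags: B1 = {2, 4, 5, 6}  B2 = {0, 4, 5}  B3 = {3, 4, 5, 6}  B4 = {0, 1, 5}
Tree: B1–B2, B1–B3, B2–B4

No — edge (2,0) lies in no bag.

A tree decomposition must satisfy three properties: every vertex lies in some bag; for every edge, both endpoints lie together in some bag; and for every vertex, the bags containing it form a connected subtree. Here edge (2,0) lies in no bag, so the decomposition is invalid.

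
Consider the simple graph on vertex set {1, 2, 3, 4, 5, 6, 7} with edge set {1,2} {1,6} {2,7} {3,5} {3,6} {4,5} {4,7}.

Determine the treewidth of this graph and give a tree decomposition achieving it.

Each bag holds 3 vertices, so the decomposition has width 2, which upper-bounds the treewidth. The edges 7–4–5–3–6–1–2–7 form a cycle, so G is not a tree and its treewidth is at least 2. Combining the bounds, tw(G) = 2.

Treewidth 2.
One optimal decomposition is:
Bags: B1 = {4, 5, 7}  B2 = {3, 5, 7}  B3 = {3, 6, 7}  B4 = {1, 6, 7}  B5 = {1, 2, 7}
Tree: B1–B2, B2–B3, B3–B4, B4–B5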